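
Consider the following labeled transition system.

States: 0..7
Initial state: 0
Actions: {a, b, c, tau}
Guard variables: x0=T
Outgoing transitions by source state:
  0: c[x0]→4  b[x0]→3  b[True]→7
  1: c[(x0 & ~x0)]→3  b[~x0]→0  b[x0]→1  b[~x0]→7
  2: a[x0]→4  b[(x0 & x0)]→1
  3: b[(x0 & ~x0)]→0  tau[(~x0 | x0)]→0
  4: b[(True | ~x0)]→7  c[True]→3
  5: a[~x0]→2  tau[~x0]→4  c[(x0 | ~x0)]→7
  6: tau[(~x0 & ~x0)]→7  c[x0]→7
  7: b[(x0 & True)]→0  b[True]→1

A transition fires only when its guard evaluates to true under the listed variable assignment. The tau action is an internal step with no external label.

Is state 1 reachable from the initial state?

Answer: REACHABLE

Working:
Guard filter leaves 13 enabled edge(s).
depth 0: {0}
depth 1: {3,4,7}  now seen {0,3,4,7}
depth 2: {1}  now seen {0,1,3,4,7}
Reach set: {0,1,3,4,7}
Path to 1: b·b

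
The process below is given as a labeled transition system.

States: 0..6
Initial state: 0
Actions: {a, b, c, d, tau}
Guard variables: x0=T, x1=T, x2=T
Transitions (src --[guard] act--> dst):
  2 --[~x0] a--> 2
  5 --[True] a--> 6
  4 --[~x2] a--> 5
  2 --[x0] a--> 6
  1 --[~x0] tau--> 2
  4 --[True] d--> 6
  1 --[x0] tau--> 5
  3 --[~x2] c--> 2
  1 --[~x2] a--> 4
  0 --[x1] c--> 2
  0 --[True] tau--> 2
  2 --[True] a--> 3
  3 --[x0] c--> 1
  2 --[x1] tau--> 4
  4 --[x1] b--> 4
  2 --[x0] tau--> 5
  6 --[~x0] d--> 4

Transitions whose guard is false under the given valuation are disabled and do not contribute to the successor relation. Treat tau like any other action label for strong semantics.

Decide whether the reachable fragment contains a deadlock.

Answer: DEADLOCK at state 6

Working:
Reach set: {0,1,2,3,4,5,6}
  0: c→2  tau→2  [deg 2]
  1: tau→5  [deg 1]
  2: a→3  a→6  tau→4  tau→5  [deg 4]
  3: c→1  [deg 1]
  4: b→4  d→6  [deg 2]
  5: a→6  [deg 1]
  6: ∅  [deadlock]
witness 6: c·a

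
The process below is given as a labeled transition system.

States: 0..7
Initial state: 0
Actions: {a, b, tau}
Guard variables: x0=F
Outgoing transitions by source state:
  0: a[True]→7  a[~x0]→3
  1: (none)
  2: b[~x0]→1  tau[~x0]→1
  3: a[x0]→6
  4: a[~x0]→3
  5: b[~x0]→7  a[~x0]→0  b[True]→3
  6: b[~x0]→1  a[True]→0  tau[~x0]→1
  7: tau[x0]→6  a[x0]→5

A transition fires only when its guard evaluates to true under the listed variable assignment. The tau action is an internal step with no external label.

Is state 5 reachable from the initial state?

Answer: UNREACHABLE

Working:
11 transition(s) survive guard evaluation.
L0 = {0}
L1 = {3,7}  cumulative {0,3,7}
R = {0,3,7}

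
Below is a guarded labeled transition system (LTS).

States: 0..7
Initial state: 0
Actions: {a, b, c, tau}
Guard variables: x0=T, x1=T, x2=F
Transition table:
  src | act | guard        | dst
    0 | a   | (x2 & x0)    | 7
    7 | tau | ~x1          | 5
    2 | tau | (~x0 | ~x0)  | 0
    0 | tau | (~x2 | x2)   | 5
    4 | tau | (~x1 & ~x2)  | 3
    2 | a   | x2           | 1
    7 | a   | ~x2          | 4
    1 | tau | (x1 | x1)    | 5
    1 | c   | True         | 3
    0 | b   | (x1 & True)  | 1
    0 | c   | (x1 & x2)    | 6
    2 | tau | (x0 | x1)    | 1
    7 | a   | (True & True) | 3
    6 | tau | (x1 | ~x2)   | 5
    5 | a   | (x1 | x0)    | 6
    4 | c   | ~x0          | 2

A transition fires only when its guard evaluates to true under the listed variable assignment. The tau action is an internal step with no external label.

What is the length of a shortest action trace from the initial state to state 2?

Answer: UNREACHABLE

Working:
Breadth-first toward 2:
  Layer 0: {0}
  Layer 1: {1,5}
  Layer 2: {3,6}
2 never appears.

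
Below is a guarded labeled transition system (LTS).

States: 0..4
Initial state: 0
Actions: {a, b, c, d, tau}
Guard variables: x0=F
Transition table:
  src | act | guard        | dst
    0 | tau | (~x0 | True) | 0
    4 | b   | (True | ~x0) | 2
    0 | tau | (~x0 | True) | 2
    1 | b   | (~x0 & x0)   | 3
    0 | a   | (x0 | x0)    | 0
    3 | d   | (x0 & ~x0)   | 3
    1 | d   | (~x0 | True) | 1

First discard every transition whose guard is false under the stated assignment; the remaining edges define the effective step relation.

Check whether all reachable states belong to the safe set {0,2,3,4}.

Safe = {0,2,3,4}
R = {0,2}
  0: ✓
  2: ✓

Answer: INVARIANT HOLDS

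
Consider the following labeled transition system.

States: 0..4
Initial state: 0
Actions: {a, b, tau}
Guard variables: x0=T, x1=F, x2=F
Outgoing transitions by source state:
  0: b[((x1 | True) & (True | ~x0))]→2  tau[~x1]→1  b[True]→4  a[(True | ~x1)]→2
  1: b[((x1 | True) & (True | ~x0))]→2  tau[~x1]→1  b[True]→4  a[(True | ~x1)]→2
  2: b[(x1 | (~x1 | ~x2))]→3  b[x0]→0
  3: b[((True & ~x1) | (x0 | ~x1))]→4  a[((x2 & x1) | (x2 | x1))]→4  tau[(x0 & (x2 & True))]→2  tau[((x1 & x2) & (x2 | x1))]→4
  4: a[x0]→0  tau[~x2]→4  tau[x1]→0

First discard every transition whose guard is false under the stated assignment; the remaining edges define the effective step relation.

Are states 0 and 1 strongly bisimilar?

Refine partition for ~:
  P[0] = {{0,1,2,3,4}}
  P[1] = {{0,1},{2,3},{4}}
  P[2] = {{0,1},{2},{3},{4}}
stable after 3 split(s): 4 block(s)
[0]={0,1}  [1]={0,1}

Answer: BISIMILAR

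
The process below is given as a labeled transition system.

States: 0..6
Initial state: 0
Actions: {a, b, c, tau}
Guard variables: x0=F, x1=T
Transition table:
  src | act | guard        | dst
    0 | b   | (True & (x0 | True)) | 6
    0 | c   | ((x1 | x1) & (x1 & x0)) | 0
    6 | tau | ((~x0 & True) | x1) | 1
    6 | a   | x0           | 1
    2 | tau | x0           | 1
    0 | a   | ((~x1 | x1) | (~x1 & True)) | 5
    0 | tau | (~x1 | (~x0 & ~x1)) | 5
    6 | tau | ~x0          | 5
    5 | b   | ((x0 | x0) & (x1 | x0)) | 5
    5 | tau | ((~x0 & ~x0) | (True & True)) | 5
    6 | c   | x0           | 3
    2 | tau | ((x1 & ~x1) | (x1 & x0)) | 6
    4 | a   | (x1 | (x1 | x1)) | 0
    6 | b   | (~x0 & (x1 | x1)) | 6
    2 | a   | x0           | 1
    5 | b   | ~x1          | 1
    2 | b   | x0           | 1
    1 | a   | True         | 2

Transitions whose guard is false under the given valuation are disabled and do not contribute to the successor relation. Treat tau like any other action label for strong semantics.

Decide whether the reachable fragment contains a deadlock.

Answer: DEADLOCK at state 2

Working:
Reach set: {0,1,2,5,6}
  0: a→5  b→6  [deg 2]
  1: a→2  [deg 1]
  2: ∅  [STUCK]
  5: tau→5  [deg 1]
  6: b→6  tau→1  tau→5  [deg 3]
Path to 2: b·tau·a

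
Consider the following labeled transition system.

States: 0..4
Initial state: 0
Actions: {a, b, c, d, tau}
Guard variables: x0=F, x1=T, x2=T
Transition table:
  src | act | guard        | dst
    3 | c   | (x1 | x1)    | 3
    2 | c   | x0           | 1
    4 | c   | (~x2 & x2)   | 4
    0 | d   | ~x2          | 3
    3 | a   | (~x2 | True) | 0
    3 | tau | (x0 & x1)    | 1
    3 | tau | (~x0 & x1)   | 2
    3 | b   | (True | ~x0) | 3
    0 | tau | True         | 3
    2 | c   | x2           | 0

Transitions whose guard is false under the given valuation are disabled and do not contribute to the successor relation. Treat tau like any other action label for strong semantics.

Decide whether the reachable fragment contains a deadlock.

Answer: DEADLOCK-FREE

Working:
R = {0,2,3}
  0: tau→3  [1 exit(s)]
  2: c→0  [1 exit(s)]
  3: a→0  b→3  c→3  tau→2  [4 exit(s)]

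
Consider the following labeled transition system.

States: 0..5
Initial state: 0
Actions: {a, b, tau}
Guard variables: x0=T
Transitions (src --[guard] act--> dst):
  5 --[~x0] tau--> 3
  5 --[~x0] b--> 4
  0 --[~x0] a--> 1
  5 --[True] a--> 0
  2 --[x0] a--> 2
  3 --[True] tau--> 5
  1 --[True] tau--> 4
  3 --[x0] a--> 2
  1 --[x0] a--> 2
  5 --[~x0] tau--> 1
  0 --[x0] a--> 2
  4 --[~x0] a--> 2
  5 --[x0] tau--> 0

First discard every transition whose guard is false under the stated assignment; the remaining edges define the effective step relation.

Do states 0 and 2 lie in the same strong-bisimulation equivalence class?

Refine partition for ~:
  round 0: {{0,1,2,3,4,5}}
  round 1: {{0,2},{1,3,5},{4}}
  round 2: {{0,2},{1},{3},{4},{5}}
Fixed point at round 3; 5 class(es).
0∈{0,2}, 2∈{0,2}

Answer: BISIMILAR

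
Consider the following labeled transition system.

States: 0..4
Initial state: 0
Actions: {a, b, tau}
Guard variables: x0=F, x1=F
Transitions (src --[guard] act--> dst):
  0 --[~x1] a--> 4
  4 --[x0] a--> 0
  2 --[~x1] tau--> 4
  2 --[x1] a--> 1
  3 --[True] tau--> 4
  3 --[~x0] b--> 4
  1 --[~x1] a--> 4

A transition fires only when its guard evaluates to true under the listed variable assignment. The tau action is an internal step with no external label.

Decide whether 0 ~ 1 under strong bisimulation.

Answer: BISIMILAR

Working:
Bisimulation quotient by refinement:
  π0 = {{0,1,2,3,4}}
  π1 = {{0,1},{2},{3},{4}}
4 equivalence class(es) (converged in 2)
[0]={0,1}  [1]={0,1}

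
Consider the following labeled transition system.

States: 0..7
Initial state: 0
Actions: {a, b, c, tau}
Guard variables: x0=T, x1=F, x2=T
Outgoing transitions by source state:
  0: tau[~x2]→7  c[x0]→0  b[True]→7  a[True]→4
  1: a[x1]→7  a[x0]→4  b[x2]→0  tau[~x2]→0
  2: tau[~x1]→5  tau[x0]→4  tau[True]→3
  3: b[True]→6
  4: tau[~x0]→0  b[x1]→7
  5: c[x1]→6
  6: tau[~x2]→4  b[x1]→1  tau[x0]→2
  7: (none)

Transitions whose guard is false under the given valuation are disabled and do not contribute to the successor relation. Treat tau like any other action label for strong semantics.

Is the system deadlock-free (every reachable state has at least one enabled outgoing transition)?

Reachable = {0,4,7}
  0: a→4  b→7  c→0  [deg 3]
  4: ∅  [no exit]
  7: ∅  [no exit]
witness 4: a

Answer: DEADLOCK at state 4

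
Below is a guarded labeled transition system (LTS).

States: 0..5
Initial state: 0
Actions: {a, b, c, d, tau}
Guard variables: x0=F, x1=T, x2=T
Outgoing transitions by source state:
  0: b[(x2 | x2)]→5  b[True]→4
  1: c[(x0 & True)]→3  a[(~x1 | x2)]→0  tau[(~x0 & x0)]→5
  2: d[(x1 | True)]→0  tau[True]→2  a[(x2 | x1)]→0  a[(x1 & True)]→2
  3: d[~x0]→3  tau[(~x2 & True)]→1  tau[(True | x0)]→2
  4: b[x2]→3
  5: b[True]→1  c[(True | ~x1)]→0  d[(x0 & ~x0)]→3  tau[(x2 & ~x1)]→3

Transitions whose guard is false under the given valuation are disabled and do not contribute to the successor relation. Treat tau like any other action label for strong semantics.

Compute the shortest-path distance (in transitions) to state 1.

Layered search for 1:
  L0 = {0}
  L1 = {4,5}
  L2 = {1,3}
1 enters at depth 2; path b·b

Answer: 2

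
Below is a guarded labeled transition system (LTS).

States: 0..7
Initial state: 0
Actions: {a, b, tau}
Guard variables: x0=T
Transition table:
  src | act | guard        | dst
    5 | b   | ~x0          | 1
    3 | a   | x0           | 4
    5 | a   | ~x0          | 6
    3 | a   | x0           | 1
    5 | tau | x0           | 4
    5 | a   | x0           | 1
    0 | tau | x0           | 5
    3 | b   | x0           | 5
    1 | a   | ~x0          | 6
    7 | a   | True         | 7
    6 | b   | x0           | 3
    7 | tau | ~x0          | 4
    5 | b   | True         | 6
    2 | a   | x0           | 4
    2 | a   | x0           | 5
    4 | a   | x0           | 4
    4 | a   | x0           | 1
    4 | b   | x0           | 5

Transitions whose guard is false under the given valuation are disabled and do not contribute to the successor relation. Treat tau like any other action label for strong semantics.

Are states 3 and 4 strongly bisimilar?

Refine partition for ~:
  round 0: {{0,1,2,3,4,5,6,7}}
  round 1: {{0},{1},{2,7},{3,4},{5},{6}}
  round 2: {{0},{1},{2},{3,4},{5},{6},{7}}
7 equivalence class(es) (converged in 3)
3∈{3,4}, 4∈{3,4}

Answer: BISIMILAR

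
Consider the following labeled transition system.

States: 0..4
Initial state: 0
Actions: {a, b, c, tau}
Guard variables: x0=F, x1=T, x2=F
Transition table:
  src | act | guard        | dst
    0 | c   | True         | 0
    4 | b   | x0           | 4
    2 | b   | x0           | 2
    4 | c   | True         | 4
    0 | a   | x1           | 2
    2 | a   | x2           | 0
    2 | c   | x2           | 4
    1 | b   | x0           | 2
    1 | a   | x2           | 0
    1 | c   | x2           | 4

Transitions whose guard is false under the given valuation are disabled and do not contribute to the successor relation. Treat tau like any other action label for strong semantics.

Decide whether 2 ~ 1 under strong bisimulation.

Answer: BISIMILAR

Analysis:
Refine partition for ~:
  π0 = {{0,1,2,3,4}}
  π1 = {{0},{1,2,3},{4}}
3 equivalence class(es) (converged in 2)
[2]={1,2,3}  [1]={1,2,3}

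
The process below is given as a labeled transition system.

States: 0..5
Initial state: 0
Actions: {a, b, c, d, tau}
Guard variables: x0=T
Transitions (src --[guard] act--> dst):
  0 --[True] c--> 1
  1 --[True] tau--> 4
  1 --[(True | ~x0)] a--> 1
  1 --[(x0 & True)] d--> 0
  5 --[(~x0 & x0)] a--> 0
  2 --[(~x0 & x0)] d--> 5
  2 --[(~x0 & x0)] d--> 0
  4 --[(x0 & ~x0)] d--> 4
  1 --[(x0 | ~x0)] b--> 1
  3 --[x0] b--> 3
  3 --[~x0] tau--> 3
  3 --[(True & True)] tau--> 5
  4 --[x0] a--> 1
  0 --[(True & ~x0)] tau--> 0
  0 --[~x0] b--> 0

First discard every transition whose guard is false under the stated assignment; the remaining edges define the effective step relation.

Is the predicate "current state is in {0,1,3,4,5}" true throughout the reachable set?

Allowed set {0,1,3,4,5}
R = {0,1,4}
  0: safe
  1: safe
  4: safe

Answer: INVARIANT HOLDS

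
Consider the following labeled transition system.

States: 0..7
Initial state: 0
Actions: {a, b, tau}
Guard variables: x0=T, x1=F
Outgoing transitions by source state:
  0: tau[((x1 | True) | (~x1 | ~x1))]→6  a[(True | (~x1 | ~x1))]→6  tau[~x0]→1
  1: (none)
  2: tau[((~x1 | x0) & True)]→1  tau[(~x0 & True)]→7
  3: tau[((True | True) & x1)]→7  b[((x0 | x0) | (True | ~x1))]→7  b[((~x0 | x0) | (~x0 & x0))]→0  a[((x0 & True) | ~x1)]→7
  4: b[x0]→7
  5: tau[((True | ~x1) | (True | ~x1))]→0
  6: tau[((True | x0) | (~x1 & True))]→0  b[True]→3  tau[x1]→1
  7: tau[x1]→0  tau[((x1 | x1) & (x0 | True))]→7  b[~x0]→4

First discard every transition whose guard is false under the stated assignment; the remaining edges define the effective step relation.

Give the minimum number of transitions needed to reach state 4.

Answer: UNREACHABLE

Trace:
BFS to 4:
  L0 = {0}
  L1 = {6}
  L2 = {3}
  L3 = {7}
4 never appears.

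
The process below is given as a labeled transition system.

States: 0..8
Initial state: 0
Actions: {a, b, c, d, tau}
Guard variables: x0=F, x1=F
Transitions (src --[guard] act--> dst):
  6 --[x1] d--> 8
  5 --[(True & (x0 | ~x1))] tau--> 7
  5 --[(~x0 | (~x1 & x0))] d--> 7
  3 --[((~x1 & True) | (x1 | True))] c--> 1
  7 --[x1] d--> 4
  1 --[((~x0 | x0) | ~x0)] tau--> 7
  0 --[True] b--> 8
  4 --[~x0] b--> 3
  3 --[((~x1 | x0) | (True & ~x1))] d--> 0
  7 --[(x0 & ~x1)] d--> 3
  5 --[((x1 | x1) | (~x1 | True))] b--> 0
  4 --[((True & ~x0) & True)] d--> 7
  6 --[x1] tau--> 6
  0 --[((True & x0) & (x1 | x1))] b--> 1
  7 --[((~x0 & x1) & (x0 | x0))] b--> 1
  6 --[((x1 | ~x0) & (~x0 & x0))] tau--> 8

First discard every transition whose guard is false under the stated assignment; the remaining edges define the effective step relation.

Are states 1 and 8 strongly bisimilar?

Refine partition for ~:
  P[0] = {{0,1,2,3,4,5,6,7,8}}
  P[1] = {{0},{1},{2,6,7,8},{3},{4},{5}}
Fixed point at round 2; 6 class(es).
class of 1: {1}; class of 8: {2,6,7,8}

Answer: NOT BISIMILAR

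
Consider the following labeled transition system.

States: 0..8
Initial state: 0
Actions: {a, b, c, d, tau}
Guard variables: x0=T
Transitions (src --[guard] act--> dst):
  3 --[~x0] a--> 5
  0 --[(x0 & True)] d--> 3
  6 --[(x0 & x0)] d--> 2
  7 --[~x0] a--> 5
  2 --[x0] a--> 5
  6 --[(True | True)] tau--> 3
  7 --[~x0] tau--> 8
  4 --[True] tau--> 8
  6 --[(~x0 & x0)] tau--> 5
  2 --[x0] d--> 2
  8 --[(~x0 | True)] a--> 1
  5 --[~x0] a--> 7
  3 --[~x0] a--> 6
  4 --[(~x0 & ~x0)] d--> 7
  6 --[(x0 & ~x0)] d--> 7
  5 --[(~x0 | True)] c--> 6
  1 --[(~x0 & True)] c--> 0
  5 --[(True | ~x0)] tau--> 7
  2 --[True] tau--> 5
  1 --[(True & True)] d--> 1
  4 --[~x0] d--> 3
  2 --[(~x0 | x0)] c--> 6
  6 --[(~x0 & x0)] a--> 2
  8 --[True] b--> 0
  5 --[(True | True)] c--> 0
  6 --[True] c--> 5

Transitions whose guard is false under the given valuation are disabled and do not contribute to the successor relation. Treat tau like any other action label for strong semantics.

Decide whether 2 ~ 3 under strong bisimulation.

Answer: NOT BISIMILAR

Analysis:
Compute ~ classes (split until stable):
  P[0] = {{0,1,2,3,4,5,6,7,8}}
  P[1] = {{0,1},{2},{3,7},{4},{5},{6},{8}}
  P[2] = {{0},{1},{2},{3,7},{4},{5},{6},{8}}
8 equivalence class(es) (converged in 3)
2∈{2}, 3∈{3,7}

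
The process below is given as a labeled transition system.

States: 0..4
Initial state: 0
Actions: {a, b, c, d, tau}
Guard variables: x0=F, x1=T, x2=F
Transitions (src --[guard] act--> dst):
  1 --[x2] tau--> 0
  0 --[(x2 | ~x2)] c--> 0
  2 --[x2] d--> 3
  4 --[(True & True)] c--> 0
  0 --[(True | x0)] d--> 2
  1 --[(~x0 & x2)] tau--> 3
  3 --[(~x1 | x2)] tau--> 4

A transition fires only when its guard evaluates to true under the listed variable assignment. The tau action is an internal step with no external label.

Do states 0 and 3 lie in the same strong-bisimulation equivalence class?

Bisimulation quotient by refinement:
  round 0: {{0,1,2,3,4}}
  round 1: {{0},{1,2,3},{4}}
stable after 2 split(s): 3 block(s)
[0]={0}  [3]={1,2,3}

Answer: NOT BISIMILAR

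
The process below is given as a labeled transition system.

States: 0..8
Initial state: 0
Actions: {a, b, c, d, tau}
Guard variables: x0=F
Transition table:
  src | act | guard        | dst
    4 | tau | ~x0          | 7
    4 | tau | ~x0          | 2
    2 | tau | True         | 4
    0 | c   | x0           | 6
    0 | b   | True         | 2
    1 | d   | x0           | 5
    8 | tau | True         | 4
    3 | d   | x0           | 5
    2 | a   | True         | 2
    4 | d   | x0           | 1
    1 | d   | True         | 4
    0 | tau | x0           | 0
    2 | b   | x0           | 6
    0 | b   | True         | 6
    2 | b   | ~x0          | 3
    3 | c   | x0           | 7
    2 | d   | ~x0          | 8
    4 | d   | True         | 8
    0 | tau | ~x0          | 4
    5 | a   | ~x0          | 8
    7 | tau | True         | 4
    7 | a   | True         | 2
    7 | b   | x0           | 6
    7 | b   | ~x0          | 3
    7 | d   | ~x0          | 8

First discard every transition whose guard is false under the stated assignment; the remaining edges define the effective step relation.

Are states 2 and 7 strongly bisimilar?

Refine partition for ~:
  P[0] = {{0,1,2,3,4,5,6,7,8}}
  P[1] = {{0},{1},{2,7},{3,6},{4},{5},{8}}
7 equivalence class(es) (converged in 2)
class of 2: {2,7}; class of 7: {2,7}

Answer: BISIMILAR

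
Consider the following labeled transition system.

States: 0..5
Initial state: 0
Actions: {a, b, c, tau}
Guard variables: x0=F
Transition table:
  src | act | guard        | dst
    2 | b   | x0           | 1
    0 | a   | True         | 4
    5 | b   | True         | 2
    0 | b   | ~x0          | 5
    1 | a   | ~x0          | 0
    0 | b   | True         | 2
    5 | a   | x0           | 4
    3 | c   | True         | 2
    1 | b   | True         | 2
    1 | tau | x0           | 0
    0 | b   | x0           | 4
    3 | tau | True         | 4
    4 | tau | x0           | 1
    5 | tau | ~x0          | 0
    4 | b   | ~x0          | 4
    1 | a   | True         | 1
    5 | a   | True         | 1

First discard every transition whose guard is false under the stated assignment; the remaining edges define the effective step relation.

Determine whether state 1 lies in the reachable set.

Answer: REACHABLE

Analysis:
After dropping false guards: 12 live edges.
L0 = {0}
L1 = {2,4,5}  total {0,2,4,5}
L2 = {1}  total {0,1,2,4,5}
R = {0,1,2,4,5}
witness 1: b·a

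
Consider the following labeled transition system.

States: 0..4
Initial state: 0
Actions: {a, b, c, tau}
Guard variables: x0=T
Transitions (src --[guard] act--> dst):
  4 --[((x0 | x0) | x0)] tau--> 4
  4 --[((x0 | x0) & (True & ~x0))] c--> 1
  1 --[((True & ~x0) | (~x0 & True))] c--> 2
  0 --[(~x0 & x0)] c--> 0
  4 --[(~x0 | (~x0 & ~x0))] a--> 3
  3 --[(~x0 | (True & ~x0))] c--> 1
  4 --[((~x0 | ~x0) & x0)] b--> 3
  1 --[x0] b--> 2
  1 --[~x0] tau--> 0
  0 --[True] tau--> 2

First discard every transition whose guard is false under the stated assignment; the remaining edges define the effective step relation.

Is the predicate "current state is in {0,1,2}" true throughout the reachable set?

Allowed set {0,1,2}
Reachable = {0,2}
  0: ok
  2: ok

Answer: INVARIANT HOLDS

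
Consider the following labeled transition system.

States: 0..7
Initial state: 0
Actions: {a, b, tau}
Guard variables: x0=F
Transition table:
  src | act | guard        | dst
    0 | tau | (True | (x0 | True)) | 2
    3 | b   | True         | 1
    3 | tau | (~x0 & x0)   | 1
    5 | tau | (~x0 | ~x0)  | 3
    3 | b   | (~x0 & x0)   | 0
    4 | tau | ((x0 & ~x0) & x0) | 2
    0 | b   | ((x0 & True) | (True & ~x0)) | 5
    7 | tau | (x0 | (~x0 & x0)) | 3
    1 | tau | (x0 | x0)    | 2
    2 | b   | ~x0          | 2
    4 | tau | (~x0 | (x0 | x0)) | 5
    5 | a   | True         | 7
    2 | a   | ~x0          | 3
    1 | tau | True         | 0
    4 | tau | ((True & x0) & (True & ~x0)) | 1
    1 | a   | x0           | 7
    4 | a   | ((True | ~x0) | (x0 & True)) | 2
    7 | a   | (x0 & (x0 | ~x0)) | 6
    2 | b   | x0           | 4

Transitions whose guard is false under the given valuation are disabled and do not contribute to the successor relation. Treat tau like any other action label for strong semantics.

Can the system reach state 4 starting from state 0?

Guard filter leaves 10 enabled edge(s).
depth 0: {0}
depth 1: {2,5}  cumulative {0,2,5}
depth 2: {3,7}  cumulative {0,2,3,5,7}
depth 3: {1}  cumulative {0,1,2,3,5,7}
R = {0,1,2,3,5,7}

Answer: UNREACHABLE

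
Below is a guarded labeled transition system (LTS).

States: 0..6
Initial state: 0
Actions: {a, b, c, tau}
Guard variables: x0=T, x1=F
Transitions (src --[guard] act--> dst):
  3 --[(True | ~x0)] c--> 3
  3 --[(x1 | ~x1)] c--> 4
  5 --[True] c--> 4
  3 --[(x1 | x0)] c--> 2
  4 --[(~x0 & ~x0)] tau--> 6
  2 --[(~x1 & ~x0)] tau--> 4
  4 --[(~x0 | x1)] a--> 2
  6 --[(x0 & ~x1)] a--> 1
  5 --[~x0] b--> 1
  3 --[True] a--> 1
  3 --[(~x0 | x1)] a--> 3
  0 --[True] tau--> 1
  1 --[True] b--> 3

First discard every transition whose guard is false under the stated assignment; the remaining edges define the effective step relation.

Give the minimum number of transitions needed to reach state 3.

Answer: 2

Working:
Breadth-first toward 3:
  Layer 0: {0}
  Layer 1: {1}
  Layer 2: {3}
depth(3)=2, e.g. tau·b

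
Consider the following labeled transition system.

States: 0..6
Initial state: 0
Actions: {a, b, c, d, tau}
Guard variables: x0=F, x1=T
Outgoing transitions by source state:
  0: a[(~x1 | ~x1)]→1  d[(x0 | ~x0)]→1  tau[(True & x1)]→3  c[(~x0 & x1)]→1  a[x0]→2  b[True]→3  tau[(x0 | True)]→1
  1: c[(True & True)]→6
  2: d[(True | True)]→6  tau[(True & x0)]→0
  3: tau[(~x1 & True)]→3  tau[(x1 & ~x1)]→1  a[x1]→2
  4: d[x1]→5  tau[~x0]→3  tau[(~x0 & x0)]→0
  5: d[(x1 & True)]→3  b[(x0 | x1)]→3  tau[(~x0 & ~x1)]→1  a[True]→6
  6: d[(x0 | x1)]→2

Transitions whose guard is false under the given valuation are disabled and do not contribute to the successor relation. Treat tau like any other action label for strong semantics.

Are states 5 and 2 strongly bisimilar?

Answer: NOT BISIMILAR

Working:
Bisimulation quotient by refinement:
  P[0] = {{0,1,2,3,4,5,6}}
  P[1] = {{0},{1},{2,6},{3},{4},{5}}
stable after 2 split(s): 6 block(s)
[5]={5}  [2]={2,6}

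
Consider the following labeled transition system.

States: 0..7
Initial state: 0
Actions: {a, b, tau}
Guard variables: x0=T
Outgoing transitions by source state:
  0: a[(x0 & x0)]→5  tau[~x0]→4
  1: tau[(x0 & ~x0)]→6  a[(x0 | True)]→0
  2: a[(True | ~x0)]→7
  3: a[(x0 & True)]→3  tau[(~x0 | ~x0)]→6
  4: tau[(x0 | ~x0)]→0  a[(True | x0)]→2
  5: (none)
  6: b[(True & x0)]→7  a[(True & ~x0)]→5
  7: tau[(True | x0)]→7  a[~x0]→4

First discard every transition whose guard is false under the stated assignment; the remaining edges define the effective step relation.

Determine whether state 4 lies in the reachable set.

Answer: UNREACHABLE

Trace:
8 transition(s) survive guard evaluation.
depth 0: {0}
depth 1: {5}  now seen {0,5}
Reach set: {0,5}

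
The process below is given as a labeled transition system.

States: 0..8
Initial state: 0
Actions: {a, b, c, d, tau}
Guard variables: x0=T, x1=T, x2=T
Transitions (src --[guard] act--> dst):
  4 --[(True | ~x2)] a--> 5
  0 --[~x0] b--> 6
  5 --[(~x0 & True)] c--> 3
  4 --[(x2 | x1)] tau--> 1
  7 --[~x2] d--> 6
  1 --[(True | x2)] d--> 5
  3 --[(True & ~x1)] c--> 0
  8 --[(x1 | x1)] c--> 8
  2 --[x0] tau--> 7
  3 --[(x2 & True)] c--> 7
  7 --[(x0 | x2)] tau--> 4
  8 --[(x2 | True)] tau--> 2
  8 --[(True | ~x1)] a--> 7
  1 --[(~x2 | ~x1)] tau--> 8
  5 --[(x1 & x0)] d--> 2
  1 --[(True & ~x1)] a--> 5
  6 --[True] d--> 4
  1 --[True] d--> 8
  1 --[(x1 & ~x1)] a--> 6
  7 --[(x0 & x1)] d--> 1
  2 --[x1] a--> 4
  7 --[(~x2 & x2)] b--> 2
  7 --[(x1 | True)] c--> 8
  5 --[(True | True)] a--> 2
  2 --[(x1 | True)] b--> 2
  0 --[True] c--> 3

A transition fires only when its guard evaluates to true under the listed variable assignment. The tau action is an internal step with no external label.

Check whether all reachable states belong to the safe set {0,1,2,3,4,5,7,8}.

Allowed set {0,1,2,3,4,5,7,8}
Reach set: {0,1,2,3,4,5,7,8}
  0: ✓
  1: ✓
  2: ✓
  3: ✓
  4: ✓
  5: ✓
  7: ✓
  8: ✓

Answer: INVARIANT HOLDS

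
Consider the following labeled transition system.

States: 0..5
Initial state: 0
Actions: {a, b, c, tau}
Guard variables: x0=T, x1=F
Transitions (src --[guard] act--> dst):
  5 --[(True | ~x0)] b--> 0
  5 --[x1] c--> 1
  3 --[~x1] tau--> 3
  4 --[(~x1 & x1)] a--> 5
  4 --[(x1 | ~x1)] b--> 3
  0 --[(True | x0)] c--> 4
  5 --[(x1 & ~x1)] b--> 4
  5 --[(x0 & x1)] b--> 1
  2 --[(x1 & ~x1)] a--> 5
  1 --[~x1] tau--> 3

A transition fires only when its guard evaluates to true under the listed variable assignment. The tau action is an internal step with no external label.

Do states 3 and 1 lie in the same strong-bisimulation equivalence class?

Answer: BISIMILAR

Trace:
Bisimulation quotient by refinement:
  round 0: {{0,1,2,3,4,5}}
  round 1: {{0},{1,3},{2},{4,5}}
  round 2: {{0},{1,3},{2},{4},{5}}
stable after 3 split(s): 5 block(s)
[3]={1,3}  [1]={1,3}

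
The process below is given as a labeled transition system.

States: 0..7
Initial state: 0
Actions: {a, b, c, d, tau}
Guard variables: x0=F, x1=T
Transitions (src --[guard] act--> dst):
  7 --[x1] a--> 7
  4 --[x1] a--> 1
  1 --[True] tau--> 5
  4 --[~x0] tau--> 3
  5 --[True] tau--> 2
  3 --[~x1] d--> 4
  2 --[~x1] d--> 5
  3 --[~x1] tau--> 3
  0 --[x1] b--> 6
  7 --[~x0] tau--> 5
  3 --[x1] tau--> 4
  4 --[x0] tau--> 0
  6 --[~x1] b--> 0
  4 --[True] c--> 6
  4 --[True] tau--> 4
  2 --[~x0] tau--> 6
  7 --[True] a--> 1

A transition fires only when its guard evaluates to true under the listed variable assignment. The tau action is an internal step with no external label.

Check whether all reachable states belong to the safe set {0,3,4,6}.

Safe = {0,3,4,6}
Reachable = {0,6}
  0: safe
  6: safe

Answer: INVARIANT HOLDS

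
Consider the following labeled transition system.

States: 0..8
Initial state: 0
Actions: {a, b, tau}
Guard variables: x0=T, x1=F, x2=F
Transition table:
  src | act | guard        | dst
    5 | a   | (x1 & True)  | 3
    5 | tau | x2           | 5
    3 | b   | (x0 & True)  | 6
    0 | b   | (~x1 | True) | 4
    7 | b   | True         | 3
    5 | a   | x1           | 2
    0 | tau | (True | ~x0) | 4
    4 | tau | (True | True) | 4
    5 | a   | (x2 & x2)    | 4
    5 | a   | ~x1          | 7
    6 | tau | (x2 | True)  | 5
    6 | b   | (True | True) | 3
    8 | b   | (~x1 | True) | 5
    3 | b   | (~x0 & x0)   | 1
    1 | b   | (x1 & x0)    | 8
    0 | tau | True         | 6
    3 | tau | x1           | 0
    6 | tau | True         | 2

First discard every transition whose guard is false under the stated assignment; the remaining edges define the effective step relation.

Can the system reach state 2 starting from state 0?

Guard filter leaves 11 enabled edge(s).
L0 = {0}
L1 = {4,6}  total {0,4,6}
L2 = {2,3,5}  total {0,2,3,4,5,6}
L3 = {7}  total {0,2,3,4,5,6,7}
R = {0,2,3,4,5,6,7}
trace reaching 2: tau·tau

Answer: REACHABLE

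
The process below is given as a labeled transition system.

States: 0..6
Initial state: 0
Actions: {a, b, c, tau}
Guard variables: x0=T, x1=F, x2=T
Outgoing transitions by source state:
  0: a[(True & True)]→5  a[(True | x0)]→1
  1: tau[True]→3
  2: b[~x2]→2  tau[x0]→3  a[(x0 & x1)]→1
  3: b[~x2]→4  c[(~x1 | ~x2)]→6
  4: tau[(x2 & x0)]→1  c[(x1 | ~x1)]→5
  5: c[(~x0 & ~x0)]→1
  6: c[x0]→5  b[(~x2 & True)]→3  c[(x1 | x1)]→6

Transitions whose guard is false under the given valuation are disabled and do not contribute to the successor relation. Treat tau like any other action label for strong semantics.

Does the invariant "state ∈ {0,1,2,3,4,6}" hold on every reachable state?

Inv-set: {0,1,2,3,4,6}
R = {0,1,3,5,6}
  0: safe
  1: safe
  3: safe
  5: ✗ unsafe
  6: safe
counterexample path to 5: a

Answer: INVARIANT VIOLATED at state 5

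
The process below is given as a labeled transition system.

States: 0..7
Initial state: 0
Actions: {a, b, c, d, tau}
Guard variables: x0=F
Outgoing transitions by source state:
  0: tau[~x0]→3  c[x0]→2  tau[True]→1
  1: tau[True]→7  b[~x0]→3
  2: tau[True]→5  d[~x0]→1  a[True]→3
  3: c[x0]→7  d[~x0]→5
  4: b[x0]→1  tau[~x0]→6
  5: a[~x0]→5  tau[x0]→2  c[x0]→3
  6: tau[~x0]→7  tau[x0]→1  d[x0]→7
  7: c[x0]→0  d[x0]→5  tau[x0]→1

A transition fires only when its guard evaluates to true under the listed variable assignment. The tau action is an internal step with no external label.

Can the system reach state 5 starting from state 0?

Answer: REACHABLE

Trace:
Guard filter leaves 11 enabled edge(s).
L0 = {0}
L1 = {1,3}  total {0,1,3}
L2 = {5,7}  total {0,1,3,5,7}
Reachable = {0,1,3,5,7}
trace reaching 5: tau·d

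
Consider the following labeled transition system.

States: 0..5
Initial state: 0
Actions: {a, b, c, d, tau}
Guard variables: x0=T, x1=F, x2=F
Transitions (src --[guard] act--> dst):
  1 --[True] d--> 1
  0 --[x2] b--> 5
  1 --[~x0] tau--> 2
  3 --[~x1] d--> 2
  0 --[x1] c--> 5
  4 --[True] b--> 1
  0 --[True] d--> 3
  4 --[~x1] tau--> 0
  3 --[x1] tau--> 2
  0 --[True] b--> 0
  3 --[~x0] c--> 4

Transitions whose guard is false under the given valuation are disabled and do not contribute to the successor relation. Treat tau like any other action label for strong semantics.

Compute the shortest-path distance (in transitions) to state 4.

Answer: UNREACHABLE

Trace:
Breadth-first toward 4:
  L0 = {0}
  L1 = {3}
  L2 = {2}
4 never appears.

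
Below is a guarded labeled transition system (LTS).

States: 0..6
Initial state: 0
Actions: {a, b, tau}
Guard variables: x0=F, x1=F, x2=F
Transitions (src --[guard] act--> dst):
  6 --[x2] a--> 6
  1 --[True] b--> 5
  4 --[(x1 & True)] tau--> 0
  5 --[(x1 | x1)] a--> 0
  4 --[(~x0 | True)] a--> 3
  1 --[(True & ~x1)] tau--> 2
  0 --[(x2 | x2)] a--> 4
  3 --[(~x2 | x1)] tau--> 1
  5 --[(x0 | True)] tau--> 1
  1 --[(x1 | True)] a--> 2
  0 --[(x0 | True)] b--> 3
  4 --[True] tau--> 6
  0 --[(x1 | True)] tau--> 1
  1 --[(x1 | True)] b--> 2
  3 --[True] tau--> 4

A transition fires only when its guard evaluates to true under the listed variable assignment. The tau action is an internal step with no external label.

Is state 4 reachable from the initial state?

Guard filter leaves 11 enabled edge(s).
Layer 0: {0}
Layer 1: {1,3}  total {0,1,3}
Layer 2: {2,4,5}  total {0,1,2,3,4,5}
Layer 3: {6}  total {0,1,2,3,4,5,6}
Reach set: {0,1,2,3,4,5,6}
trace reaching 4: b·tau

Answer: REACHABLE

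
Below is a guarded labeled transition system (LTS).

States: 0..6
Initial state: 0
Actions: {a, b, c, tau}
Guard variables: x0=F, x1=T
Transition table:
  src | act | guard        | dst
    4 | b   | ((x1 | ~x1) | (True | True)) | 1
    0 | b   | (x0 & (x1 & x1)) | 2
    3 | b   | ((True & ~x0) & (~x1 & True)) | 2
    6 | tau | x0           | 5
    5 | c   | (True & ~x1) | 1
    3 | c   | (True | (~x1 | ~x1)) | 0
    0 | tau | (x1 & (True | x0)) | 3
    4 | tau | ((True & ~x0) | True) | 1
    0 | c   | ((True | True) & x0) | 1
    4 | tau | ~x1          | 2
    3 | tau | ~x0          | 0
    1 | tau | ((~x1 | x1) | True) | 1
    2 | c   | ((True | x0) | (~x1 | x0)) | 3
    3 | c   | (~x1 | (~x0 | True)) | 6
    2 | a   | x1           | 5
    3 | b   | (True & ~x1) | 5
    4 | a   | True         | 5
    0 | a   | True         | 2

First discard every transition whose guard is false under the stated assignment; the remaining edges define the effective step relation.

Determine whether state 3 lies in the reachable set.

Answer: REACHABLE

Trace:
11 transition(s) survive guard evaluation.
Layer 0: {0}
Layer 1: {2,3}  total {0,2,3}
Layer 2: {5,6}  total {0,2,3,5,6}
Reachable = {0,2,3,5,6}
trace reaching 3: tau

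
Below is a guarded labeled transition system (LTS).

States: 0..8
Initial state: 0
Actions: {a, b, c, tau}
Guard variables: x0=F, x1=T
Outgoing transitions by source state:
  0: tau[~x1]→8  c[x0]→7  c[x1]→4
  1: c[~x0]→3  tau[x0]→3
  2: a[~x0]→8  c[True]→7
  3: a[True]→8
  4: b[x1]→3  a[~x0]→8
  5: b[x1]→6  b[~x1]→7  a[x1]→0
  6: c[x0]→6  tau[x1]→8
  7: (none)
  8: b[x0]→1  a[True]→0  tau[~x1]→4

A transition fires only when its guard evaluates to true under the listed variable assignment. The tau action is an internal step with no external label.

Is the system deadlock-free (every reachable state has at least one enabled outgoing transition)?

Answer: DEADLOCK-FREE

Analysis:
Reachable = {0,3,4,8}
  0: c→4  [deg 1]
  3: a→8  [deg 1]
  4: a→8  b→3  [deg 2]
  8: a→0  [deg 1]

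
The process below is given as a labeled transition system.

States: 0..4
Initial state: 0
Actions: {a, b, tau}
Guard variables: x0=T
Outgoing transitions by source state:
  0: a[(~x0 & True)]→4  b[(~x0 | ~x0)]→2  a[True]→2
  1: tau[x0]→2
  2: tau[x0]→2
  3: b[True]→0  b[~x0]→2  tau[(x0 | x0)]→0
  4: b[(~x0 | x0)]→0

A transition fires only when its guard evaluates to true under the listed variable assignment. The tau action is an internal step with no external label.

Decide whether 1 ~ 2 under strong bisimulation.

Refine partition for ~:
  round 0: {{0,1,2,3,4}}
  round 1: {{0},{1,2},{3},{4}}
stable after 2 split(s): 4 block(s)
class of 1: {1,2}; class of 2: {1,2}

Answer: BISIMILAR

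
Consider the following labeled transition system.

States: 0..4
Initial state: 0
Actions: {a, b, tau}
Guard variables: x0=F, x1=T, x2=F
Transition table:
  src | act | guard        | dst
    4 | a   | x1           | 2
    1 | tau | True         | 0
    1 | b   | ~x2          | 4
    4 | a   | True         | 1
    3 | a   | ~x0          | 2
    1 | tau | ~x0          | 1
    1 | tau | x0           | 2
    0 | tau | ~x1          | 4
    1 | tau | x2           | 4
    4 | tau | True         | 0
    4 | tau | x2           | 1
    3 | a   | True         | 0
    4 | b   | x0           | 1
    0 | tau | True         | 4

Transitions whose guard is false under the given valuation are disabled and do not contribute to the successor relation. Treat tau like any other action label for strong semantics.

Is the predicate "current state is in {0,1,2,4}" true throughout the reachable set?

Answer: INVARIANT HOLDS

Trace:
Allowed set {0,1,2,4}
R = {0,1,2,4}
  0: safe
  1: safe
  2: safe
  4: safe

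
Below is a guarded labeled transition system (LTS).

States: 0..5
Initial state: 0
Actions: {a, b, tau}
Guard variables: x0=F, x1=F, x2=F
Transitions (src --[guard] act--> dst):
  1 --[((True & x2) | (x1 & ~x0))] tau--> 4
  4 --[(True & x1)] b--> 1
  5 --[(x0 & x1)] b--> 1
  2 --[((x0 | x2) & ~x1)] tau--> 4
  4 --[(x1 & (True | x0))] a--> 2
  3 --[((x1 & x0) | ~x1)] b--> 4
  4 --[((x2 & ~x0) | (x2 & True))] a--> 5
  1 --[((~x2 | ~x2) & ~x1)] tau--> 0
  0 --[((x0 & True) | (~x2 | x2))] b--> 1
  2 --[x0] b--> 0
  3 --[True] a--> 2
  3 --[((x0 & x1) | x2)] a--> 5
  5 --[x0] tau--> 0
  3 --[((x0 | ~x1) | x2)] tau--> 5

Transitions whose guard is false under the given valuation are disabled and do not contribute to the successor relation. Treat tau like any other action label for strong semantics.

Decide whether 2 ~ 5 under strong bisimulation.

Compute ~ classes (split until stable):
  π0 = {{0,1,2,3,4,5}}
  π1 = {{0},{1},{2,4,5},{3}}
Fixed point at round 2; 4 class(es).
2∈{2,4,5}, 5∈{2,4,5}

Answer: BISIMILAR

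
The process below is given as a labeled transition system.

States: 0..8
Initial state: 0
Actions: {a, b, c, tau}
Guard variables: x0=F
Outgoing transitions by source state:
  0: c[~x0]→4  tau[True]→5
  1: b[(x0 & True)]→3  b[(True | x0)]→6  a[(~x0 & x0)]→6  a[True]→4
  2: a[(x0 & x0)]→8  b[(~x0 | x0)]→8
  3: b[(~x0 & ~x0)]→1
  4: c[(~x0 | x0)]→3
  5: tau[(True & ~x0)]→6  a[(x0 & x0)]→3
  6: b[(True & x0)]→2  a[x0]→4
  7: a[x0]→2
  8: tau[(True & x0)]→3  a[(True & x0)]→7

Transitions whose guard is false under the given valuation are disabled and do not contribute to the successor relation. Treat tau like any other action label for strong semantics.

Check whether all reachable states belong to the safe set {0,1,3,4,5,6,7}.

Answer: INVARIANT HOLDS

Analysis:
Safe = {0,1,3,4,5,6,7}
Reachable = {0,1,3,4,5,6}
  0: ok
  1: ok
  3: ok
  4: ok
  5: ok
  6: ok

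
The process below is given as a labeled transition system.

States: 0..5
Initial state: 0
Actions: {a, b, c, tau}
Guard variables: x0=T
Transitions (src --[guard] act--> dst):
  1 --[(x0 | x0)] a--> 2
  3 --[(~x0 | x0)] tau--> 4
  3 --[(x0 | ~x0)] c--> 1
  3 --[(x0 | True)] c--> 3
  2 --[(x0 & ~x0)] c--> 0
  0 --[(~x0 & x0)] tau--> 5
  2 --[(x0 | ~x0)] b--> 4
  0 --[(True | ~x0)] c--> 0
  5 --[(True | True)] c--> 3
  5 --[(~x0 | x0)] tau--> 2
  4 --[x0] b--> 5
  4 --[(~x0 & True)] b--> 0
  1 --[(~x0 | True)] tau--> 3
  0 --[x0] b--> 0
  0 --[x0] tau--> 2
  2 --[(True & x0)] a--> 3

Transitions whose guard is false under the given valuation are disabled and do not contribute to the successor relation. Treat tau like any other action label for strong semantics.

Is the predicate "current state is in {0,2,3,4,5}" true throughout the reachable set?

Answer: INVARIANT VIOLATED at state 1

Working:
Safe = {0,2,3,4,5}
Reachable = {0,1,2,3,4,5}
  0: ✓
  1: outside
  2: ✓
  3: ✓
  4: ✓
  5: ✓
counterexample path to 1: tau·a·c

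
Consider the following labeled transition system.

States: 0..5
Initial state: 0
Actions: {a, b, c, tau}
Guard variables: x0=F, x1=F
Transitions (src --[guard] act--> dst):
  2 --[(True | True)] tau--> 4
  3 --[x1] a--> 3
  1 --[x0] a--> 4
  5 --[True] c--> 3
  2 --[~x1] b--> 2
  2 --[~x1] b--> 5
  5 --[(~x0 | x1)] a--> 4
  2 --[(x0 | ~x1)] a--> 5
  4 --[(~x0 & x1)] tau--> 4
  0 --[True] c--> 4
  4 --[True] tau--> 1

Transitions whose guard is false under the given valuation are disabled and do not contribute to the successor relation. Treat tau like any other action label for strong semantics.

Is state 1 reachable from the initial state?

Answer: REACHABLE

Working:
8 transition(s) survive guard evaluation.
Layer 0: {0}
Layer 1: {4}  cumulative {0,4}
Layer 2: {1}  cumulative {0,1,4}
Reach set: {0,1,4}
witness 1: c·tau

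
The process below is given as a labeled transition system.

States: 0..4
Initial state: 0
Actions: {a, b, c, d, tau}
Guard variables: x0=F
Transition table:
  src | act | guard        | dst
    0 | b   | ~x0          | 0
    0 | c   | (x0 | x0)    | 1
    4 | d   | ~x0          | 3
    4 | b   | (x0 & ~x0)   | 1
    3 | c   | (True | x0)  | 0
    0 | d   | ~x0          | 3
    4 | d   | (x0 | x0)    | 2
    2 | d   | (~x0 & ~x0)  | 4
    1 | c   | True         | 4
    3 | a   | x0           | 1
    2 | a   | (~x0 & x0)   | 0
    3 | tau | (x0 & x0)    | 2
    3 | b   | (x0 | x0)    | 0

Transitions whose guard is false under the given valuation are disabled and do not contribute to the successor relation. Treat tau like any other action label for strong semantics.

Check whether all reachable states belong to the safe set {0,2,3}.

Allowed set {0,2,3}
Reach set: {0,3}
  0: ok
  3: ok

Answer: INVARIANT HOLDS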